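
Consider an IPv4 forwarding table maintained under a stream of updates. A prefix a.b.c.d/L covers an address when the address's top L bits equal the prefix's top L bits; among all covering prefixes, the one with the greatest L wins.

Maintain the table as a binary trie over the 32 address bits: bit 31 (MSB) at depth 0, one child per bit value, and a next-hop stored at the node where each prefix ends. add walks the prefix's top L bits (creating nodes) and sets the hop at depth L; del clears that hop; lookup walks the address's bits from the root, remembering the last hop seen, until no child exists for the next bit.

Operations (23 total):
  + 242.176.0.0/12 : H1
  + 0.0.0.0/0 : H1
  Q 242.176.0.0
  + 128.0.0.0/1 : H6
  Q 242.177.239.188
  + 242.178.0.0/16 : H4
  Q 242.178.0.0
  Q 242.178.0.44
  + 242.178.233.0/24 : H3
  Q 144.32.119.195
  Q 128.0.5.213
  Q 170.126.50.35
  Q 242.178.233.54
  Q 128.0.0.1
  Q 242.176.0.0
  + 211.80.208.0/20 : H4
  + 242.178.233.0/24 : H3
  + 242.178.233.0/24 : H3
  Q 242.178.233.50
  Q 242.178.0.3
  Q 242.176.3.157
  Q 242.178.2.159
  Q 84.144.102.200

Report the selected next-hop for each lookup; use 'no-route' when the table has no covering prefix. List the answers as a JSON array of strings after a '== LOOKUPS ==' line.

Process each operation:
  + 242.176.0.0/12 (H1) depth=12
  + 0.0.0.0/0 (H1) depth=0
  ? 242.176.0.0  path d0:H1→d1:-→d2:-→d3:-→d4:-→d5:-→d6:-→d7:-→d8:-→d9:-→d10:-→d11:-→d12:H1  best=H1
  + 128.0.0.0/1 (H6) depth=1
  ? 242.177.239.188  path d0:H1→d1:H6→d2:-→d3:-→d4:-→d5:-→d6:-→d7:-→d8:-→d9:-→d10:-→d11:-→d12:H1  best=H1
  + 242.178.0.0/16 (H4) depth=16
  ? 242.178.0.0  path d0:H1→d1:H6→d2:-→d3:-→d4:-→d5:-→d6:-→d7:-→d8:-→d9:-→d10:-→d11:-→d12:H1→d13:-→d14:-→d15:-→d16:H4  best=H4
  ? 242.178.0.44  path d0:H1→d1:H6→d2:-→d3:-→d4:-→d5:-→d6:-→d7:-→d8:-→d9:-→d10:-→d11:-→d12:H1→d13:-→d14:-→d15:-→d16:H4  best=H4
  + 242.178.233.0/24 (H3) depth=24
  ? 144.32.119.195  path d0:H1→d1:H6  best=H6
  ? 128.0.5.213  path d0:H1→d1:H6  best=H6
  ? 170.126.50.35  path d0:H1→d1:H6  best=H6
  ? 242.178.233.54  path d0:H1→d1:H6→d2:-→d3:-→d4:-→d5:-→d6:-→d7:-→d8:-→d9:-→d10:-→d11:-→d12:H1→d13:-→d14:-→d15:-→d16:H4→d17:-→d18:-→d19:-→d20:-→d21:-→d22:-→d23:-→d24:H3  best=H3
  ? 128.0.0.1  path d0:H1→d1:H6  best=H6
  ? 242.176.0.0  path d0:H1→d1:H6→d2:-→d3:-→d4:-→d5:-→d6:-→d7:-→d8:-→d9:-→d10:-→d11:-→d12:H1→d13:-→d14:-  best=H1
  + 211.80.208.0/20 (H4) depth=20
  + 242.178.233.0/24 (H3) depth=24
  + 242.178.233.0/24 (H3) depth=24
  ? 242.178.233.50  path d0:H1→d1:H6→d2:-→d3:-→d4:-→d5:-→d6:-→d7:-→d8:-→d9:-→d10:-→d11:-→d12:H1→d13:-→d14:-→d15:-→d16:H4→d17:-→d18:-→d19:-→d20:-→d21:-→d22:-→d23:-→d24:H3  best=H3
  ? 242.178.0.3  path d0:H1→d1:H6→d2:-→d3:-→d4:-→d5:-→d6:-→d7:-→d8:-→d9:-→d10:-→d11:-→d12:H1→d13:-→d14:-→d15:-→d16:H4  best=H4
  ? 242.176.3.157  path d0:H1→d1:H6→d2:-→d3:-→d4:-→d5:-→d6:-→d7:-→d8:-→d9:-→d10:-→d11:-→d12:H1→d13:-→d14:-  best=H1
  ? 242.178.2.159  path d0:H1→d1:H6→d2:-→d3:-→d4:-→d5:-→d6:-→d7:-→d8:-→d9:-→d10:-→d11:-→d12:H1→d13:-→d14:-→d15:-→d16:H4  best=H4
  ? 84.144.102.200  path d0:H1  best=H1

== LOOKUPS ==
["H1","H1","H4","H4","H6","H6","H6","H3","H6","H1","H3","H4","H1","H4","H1"]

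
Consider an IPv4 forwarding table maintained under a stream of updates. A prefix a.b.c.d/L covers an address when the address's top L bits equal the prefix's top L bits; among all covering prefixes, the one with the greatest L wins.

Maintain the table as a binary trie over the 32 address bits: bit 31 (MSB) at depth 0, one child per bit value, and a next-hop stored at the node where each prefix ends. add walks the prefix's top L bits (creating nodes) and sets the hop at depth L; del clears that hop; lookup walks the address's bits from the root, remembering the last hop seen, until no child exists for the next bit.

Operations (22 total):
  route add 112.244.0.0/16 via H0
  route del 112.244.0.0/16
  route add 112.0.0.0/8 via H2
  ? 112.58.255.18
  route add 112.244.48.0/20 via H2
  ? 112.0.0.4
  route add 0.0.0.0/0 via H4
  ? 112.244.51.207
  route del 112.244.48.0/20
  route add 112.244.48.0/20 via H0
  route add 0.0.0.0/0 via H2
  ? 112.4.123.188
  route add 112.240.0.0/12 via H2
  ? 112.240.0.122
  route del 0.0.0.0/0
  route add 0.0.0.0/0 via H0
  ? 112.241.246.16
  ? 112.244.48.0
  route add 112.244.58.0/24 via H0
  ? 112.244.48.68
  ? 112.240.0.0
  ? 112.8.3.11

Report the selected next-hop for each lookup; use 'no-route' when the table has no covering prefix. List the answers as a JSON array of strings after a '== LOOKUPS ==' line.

Apply in order:
  + 112.244.0.0/16 (H0) depth=16
  del 112.244.0.0/16 (clear depth 16)
  + 112.0.0.0/8 (H2) depth=8
  Q 112.58.255.18: descend 01110000 ; hops seen [H2] ; pick H2
  + 112.244.48.0/20 (H2) depth=20
  Q 112.0.0.4: descend 01110000 ; hops seen [H2] ; pick H2
  + 0.0.0.0/0 (H4) depth=0
  Q 112.244.51.207: descend 01110000111101000011 ; hops seen [H4,H2,H2] ; pick H2
  del 112.244.48.0/20 (clear depth 20)
  + 112.244.48.0/20 (H0) depth=20
  + 0.0.0.0/0 (H2) depth=0
  Q 112.4.123.188: descend 01110000 ; hops seen [H2,H2] ; pick H2
  + 112.240.0.0/12 (H2) depth=12
  Q 112.240.0.122: descend 0111000011110 ; hops seen [H2,H2,H2] ; pick H2
  del 0.0.0.0/0 (clear depth 0)
  + 0.0.0.0/0 (H0) depth=0
  Q 112.241.246.16: descend 0111000011110 ; hops seen [H0,H2,H2] ; pick H2
  Q 112.244.48.0: descend 01110000111101000011 ; hops seen [H0,H2,H2,H0] ; pick H0
  + 112.244.58.0/24 (H0) depth=24
  Q 112.244.48.68: descend 01110000111101000011 ; hops seen [H0,H2,H2,H0] ; pick H0
  Q 112.240.0.0: descend 0111000011110 ; hops seen [H0,H2,H2] ; pick H2
  Q 112.8.3.11: descend 01110000 ; hops seen [H0,H2] ; pick H2

== LOOKUPS ==
["H2","H2","H2","H2","H2","H2","H0","H0","H2","H2"]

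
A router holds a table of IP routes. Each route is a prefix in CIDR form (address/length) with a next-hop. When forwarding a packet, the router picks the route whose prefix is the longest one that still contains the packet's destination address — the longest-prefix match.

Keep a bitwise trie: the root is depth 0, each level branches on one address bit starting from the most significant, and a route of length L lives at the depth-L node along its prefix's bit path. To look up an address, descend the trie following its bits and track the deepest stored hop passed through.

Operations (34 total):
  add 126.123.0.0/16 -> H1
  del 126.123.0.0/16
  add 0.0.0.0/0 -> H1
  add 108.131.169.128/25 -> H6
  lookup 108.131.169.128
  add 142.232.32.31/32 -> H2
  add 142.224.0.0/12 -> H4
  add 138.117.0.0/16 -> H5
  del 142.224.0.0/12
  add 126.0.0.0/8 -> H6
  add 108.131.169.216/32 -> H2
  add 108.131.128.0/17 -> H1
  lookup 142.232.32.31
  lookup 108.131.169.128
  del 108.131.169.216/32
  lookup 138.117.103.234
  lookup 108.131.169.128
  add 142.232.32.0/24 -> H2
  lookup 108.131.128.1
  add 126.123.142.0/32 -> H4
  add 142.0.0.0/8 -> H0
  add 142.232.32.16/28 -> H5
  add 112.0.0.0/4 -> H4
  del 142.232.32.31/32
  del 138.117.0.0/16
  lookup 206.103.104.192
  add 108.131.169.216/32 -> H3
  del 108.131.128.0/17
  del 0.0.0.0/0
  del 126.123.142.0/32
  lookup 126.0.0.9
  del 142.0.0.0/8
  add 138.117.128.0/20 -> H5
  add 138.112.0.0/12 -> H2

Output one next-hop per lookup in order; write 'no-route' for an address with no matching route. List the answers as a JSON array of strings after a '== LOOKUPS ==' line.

Process each operation:
  + 126.123.0.0/16 (H1) depth=16
  - 126.123.0.0/16 clear@16
  + 0.0.0.0/0 (H1) depth=0
  + 108.131.169.128/25 (H6) depth=25
  Q 108.131.169.128: descend 0110110010000011101010011 ; hops seen [H1,H6] ; pick H6
  + 142.232.32.31/32 (H2) depth=32
  + 142.224.0.0/12 (H4) depth=12
  + 138.117.0.0/16 (H5) depth=16
  - 142.224.0.0/12 clear@12
  + 126.0.0.0/8 (H6) depth=8
  + 108.131.169.216/32 (H2) depth=32
  + 108.131.128.0/17 (H1) depth=17
  Q 142.232.32.31: descend 10001110111010000010000000011111 ; hops seen [H1,H2] ; pick H2
  Q 108.131.169.128: descend 0110110010000011101010011 ; hops seen [H1,H1,H6] ; pick H6
  - 108.131.169.216/32 clear@32
  Q 138.117.103.234: descend 1000101001110101 ; hops seen [H1,H5] ; pick H5
  Q 108.131.169.128: descend 0110110010000011101010011 ; hops seen [H1,H1,H6] ; pick H6
  + 142.232.32.0/24 (H2) depth=24
  Q 108.131.128.1: descend 011011001000001110 ; hops seen [H1,H1] ; pick H1
  + 126.123.142.0/32 (H4) depth=32
  + 142.0.0.0/8 (H0) depth=8
  + 142.232.32.16/28 (H5) depth=28
  + 112.0.0.0/4 (H4) depth=4
  - 142.232.32.31/32 clear@32
  - 138.117.0.0/16 clear@16
  Q 206.103.104.192: descend 1 ; hops seen [H1] ; pick H1
  + 108.131.169.216/32 (H3) depth=32
  - 108.131.128.0/17 clear@17
  - 0.0.0.0/0 clear@0
  - 126.123.142.0/32 clear@32
  Q 126.0.0.9: descend 011111100 ; hops seen [H4,H6] ; pick H6
  - 142.0.0.0/8 clear@8
  + 138.117.128.0/20 (H5) depth=20
  + 138.112.0.0/12 (H2) depth=12

== LOOKUPS ==
["H6","H2","H6","H5","H6","H1","H1","H6"]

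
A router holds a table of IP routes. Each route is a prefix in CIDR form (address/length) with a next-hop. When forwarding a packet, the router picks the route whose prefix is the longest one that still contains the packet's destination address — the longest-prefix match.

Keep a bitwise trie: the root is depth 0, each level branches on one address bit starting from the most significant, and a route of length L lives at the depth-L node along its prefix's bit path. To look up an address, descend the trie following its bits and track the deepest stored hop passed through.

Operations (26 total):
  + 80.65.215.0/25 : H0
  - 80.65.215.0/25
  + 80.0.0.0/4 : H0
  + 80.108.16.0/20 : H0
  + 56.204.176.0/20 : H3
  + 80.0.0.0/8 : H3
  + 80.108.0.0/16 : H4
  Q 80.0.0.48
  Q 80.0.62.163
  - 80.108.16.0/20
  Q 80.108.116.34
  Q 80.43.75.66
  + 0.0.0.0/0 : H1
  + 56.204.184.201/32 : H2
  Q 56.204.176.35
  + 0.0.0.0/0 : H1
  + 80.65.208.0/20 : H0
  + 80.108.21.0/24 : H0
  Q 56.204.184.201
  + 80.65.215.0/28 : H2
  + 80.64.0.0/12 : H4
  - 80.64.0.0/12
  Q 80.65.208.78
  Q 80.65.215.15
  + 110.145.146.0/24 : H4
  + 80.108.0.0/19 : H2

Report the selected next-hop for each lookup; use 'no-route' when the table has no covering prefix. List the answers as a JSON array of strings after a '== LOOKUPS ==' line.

Trace:
  + 80.65.215.0/25 (H0) depth=25
  del 80.65.215.0/25 (clear depth 25)
  + 80.0.0.0/4 (H0) depth=4
  + 80.108.16.0/20 (H0) depth=20
  + 56.204.176.0/20 (H3) depth=20
  + 80.0.0.0/8 (H3) depth=8
  + 80.108.0.0/16 (H4) depth=16
  Q 80.0.0.48: descend 010100000 ; hops seen [H0,H3] ; pick H3
  Q 80.0.62.163: descend 010100000 ; hops seen [H0,H3] ; pick H3
  del 80.108.16.0/20 (clear depth 20)
  Q 80.108.116.34: descend 01010000011011000 ; hops seen [H0,H3,H4] ; pick H4
  Q 80.43.75.66: descend 010100000 ; hops seen [H0,H3] ; pick H3
  + 0.0.0.0/0 (H1) depth=0
  + 56.204.184.201/32 (H2) depth=32
  Q 56.204.176.35: descend 00111000110011001011 ; hops seen [H1,H3] ; pick H3
  + 0.0.0.0/0 (H1) depth=0
  + 80.65.208.0/20 (H0) depth=20
  + 80.108.21.0/24 (H0) depth=24
  Q 56.204.184.201: descend 00111000110011001011100011001001 ; hops seen [H1,H3,H2] ; pick H2
  + 80.65.215.0/28 (H2) depth=28
  + 80.64.0.0/12 (H4) depth=12
  del 80.64.0.0/12 (clear depth 12)
  Q 80.65.208.78: descend 010100000100000111010 ; hops seen [H1,H0,H3,H0] ; pick H0
  Q 80.65.215.15: descend 0101000001000001110101110000 ; hops seen [H1,H0,H3,H0,H2] ; pick H2
  + 110.145.146.0/24 (H4) depth=24
  + 80.108.0.0/19 (H2) depth=19

== LOOKUPS ==
["H3","H3","H4","H3","H3","H2","H0","H2"]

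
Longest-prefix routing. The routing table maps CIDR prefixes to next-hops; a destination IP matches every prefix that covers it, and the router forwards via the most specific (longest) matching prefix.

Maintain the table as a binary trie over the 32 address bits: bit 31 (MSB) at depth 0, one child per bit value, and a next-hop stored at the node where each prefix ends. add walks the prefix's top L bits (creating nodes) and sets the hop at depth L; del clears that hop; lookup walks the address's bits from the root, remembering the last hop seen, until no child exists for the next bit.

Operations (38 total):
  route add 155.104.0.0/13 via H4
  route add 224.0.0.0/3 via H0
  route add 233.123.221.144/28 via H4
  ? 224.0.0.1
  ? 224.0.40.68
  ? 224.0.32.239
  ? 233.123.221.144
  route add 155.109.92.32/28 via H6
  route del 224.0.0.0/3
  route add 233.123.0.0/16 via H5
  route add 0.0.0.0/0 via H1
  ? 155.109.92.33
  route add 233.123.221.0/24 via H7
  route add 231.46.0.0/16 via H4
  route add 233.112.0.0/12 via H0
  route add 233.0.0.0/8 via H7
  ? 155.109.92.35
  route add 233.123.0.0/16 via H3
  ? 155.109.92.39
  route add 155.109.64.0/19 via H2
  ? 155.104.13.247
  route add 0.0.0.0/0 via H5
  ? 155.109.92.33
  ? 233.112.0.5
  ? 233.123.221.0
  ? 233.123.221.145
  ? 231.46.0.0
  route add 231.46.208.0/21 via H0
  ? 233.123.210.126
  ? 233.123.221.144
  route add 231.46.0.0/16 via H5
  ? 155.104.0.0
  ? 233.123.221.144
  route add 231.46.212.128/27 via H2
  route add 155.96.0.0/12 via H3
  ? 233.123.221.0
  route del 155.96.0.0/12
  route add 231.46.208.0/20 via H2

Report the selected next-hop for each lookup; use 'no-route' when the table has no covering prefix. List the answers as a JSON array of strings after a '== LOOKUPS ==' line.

Trace:
  + 155.104.0.0/13 (H4) depth=13
  + 224.0.0.0/3 (H0) depth=3
  + 233.123.221.144/28 (H4) depth=28
  Q 224.0.0.1: descend 1110 ; hops seen [H0] ; pick H0
  Q 224.0.40.68: descend 1110 ; hops seen [H0] ; pick H0
  Q 224.0.32.239: descend 1110 ; hops seen [H0] ; pick H0
  Q 233.123.221.144: descend 1110100101111011110111011001 ; hops seen [H0,H4] ; pick H4
  + 155.109.92.32/28 (H6) depth=28
  del 224.0.0.0/3 (clear depth 3)
  + 233.123.0.0/16 (H5) depth=16
  + 0.0.0.0/0 (H1) depth=0
  Q 155.109.92.33: descend 1001101101101101010111000010 ; hops seen [H1,H4,H6] ; pick H6
  + 233.123.221.0/24 (H7) depth=24
  + 231.46.0.0/16 (H4) depth=16
  + 233.112.0.0/12 (H0) depth=12
  + 233.0.0.0/8 (H7) depth=8
  Q 155.109.92.35: descend 1001101101101101010111000010 ; hops seen [H1,H4,H6] ; pick H6
  + 233.123.0.0/16 (H3) depth=16
  Q 155.109.92.39: descend 1001101101101101010111000010 ; hops seen [H1,H4,H6] ; pick H6
  + 155.109.64.0/19 (H2) depth=19
  Q 155.104.13.247: descend 1001101101101 ; hops seen [H1,H4] ; pick H4
  + 0.0.0.0/0 (H5) depth=0
  Q 155.109.92.33: descend 1001101101101101010111000010 ; hops seen [H5,H4,H2,H6] ; pick H6
  Q 233.112.0.5: descend 111010010111 ; hops seen [H5,H7,H0] ; pick H0
  Q 233.123.221.0: descend 111010010111101111011101 ; hops seen [H5,H7,H0,H3,H7] ; pick H7
  Q 233.123.221.145: descend 1110100101111011110111011001 ; hops seen [H5,H7,H0,H3,H7,H4] ; pick H4
  Q 231.46.0.0: descend 1110011100101110 ; hops seen [H5,H4] ; pick H4
  + 231.46.208.0/21 (H0) depth=21
  Q 233.123.210.126: descend 11101001011110111101 ; hops seen [H5,H7,H0,H3] ; pick H3
  Q 233.123.221.144: descend 1110100101111011110111011001 ; hops seen [H5,H7,H0,H3,H7,H4] ; pick H4
  + 231.46.0.0/16 (H5) depth=16
  Q 155.104.0.0: descend 1001101101101 ; hops seen [H5,H4] ; pick H4
  Q 233.123.221.144: descend 1110100101111011110111011001 ; hops seen [H5,H7,H0,H3,H7,H4] ; pick H4
  + 231.46.212.128/27 (H2) depth=27
  + 155.96.0.0/12 (H3) depth=12
  Q 233.123.221.0: descend 111010010111101111011101 ; hops seen [H5,H7,H0,H3,H7] ; pick H7
  del 155.96.0.0/12 (clear depth 12)
  + 231.46.208.0/20 (H2) depth=20

== LOOKUPS ==
["H0","H0","H0","H4","H6","H6","H6","H4","H6","H0","H7","H4","H4","H3","H4","H4","H4","H7"]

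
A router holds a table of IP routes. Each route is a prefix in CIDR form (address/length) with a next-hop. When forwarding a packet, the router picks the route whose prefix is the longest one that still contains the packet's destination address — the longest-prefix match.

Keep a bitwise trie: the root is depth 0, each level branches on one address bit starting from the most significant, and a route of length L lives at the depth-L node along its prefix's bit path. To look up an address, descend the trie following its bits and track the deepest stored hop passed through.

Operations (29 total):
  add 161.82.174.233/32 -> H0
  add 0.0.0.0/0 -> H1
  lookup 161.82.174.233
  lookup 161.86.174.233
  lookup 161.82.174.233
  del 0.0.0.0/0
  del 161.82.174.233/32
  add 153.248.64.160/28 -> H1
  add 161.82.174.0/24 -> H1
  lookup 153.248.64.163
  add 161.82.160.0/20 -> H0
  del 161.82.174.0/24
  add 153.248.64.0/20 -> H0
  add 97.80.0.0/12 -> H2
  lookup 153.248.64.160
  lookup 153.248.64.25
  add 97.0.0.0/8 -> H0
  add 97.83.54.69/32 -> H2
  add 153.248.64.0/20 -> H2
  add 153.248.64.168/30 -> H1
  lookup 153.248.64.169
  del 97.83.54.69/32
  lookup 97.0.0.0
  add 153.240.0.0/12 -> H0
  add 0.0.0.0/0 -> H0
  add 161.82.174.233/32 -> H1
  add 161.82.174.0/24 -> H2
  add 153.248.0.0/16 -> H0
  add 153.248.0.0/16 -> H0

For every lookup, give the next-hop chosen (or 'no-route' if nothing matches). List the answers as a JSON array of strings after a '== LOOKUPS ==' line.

Process each operation:
  add 161.82.174.233/32 -> H0 at depth 32
  add 0.0.0.0/0 -> H1 at depth 0
  lookup 161.82.174.233: bits 10100001010100101010111011101001 walk d0:H1→d1:-→d2:-→d3:-→d4:-→d5:-→d6:-→d7:-→d8:-→d9:-→d10:-→d11:-→d12:-→d13:-→d14:-→d15:-→d16:-→d17:-→d18:-→d19:-→d20:-→d21:-→d22:-→d23:-→d24:-→d25:-→d26:-→d27:-→d28:-→d29:-→d30:-→d31:-→d32:H0 -> H0
  lookup 161.86.174.233: bits 1010000101010 walk d0:H1→d1:-→d2:-→d3:-→d4:-→d5:-→d6:-→d7:-→d8:-→d9:-→d10:-→d11:-→d12:-→d13:- -> H1
  lookup 161.82.174.233: bits 10100001010100101010111011101001 walk d0:H1→d1:-→d2:-→d3:-→d4:-→d5:-→d6:-→d7:-→d8:-→d9:-→d10:-→d11:-→d12:-→d13:-→d14:-→d15:-→d16:-→d17:-→d18:-→d19:-→d20:-→d21:-→d22:-→d23:-→d24:-→d25:-→d26:-→d27:-→d28:-→d29:-→d30:-→d31:-→d32:H0 -> H0
  - 0.0.0.0/0 clear@0
  - 161.82.174.233/32 clear@32
  add 153.248.64.160/28 -> H1 at depth 28
  add 161.82.174.0/24 -> H1 at depth 24
  lookup 153.248.64.163: bits 1001100111111000010000001010 walk d0:-→d1:-→d2:-→d3:-→d4:-→d5:-→d6:-→d7:-→d8:-→d9:-→d10:-→d11:-→d12:-→d13:-→d14:-→d15:-→d16:-→d17:-→d18:-→d19:-→d20:-→d21:-→d22:-→d23:-→d24:-→d25:-→d26:-→d27:-→d28:H1 -> H1
  add 161.82.160.0/20 -> H0 at depth 20
  - 161.82.174.0/24 clear@24
  add 153.248.64.0/20 -> H0 at depth 20
  add 97.80.0.0/12 -> H2 at depth 12
  lookup 153.248.64.160: bits 1001100111111000010000001010 walk d0:-→d1:-→d2:-→d3:-→d4:-→d5:-→d6:-→d7:-→d8:-→d9:-→d10:-→d11:-→d12:-→d13:-→d14:-→d15:-→d16:-→d17:-→d18:-→d19:-→d20:H0→d21:-→d22:-→d23:-→d24:-→d25:-→d26:-→d27:-→d28:H1 -> H1
  lookup 153.248.64.25: bits 100110011111100001000000 walk d0:-→d1:-→d2:-→d3:-→d4:-→d5:-→d6:-→d7:-→d8:-→d9:-→d10:-→d11:-→d12:-→d13:-→d14:-→d15:-→d16:-→d17:-→d18:-→d19:-→d20:H0→d21:-→d22:-→d23:-→d24:- -> H0
  add 97.0.0.0/8 -> H0 at depth 8
  add 97.83.54.69/32 -> H2 at depth 32
  add 153.248.64.0/20 -> H2 at depth 20
  add 153.248.64.168/30 -> H1 at depth 30
  lookup 153.248.64.169: bits 100110011111100001000000101010 walk d0:-→d1:-→d2:-→d3:-→d4:-→d5:-→d6:-→d7:-→d8:-→d9:-→d10:-→d11:-→d12:-→d13:-→d14:-→d15:-→d16:-→d17:-→d18:-→d19:-→d20:H2→d21:-→d22:-→d23:-→d24:-→d25:-→d26:-→d27:-→d28:H1→d29:-→d30:H1 -> H1
  - 97.83.54.69/32 clear@32
  lookup 97.0.0.0: bits 011000010 walk d0:-→d1:-→d2:-→d3:-→d4:-→d5:-→d6:-→d7:-→d8:H0→d9:- -> H0
  add 153.240.0.0/12 -> H0 at depth 12
  add 0.0.0.0/0 -> H0 at depth 0
  add 161.82.174.233/32 -> H1 at depth 32
  add 161.82.174.0/24 -> H2 at depth 24
  add 153.248.0.0/16 -> H0 at depth 16
  add 153.248.0.0/16 -> H0 at depth 16

== LOOKUPS ==
["H0","H1","H0","H1","H1","H0","H1","H0"]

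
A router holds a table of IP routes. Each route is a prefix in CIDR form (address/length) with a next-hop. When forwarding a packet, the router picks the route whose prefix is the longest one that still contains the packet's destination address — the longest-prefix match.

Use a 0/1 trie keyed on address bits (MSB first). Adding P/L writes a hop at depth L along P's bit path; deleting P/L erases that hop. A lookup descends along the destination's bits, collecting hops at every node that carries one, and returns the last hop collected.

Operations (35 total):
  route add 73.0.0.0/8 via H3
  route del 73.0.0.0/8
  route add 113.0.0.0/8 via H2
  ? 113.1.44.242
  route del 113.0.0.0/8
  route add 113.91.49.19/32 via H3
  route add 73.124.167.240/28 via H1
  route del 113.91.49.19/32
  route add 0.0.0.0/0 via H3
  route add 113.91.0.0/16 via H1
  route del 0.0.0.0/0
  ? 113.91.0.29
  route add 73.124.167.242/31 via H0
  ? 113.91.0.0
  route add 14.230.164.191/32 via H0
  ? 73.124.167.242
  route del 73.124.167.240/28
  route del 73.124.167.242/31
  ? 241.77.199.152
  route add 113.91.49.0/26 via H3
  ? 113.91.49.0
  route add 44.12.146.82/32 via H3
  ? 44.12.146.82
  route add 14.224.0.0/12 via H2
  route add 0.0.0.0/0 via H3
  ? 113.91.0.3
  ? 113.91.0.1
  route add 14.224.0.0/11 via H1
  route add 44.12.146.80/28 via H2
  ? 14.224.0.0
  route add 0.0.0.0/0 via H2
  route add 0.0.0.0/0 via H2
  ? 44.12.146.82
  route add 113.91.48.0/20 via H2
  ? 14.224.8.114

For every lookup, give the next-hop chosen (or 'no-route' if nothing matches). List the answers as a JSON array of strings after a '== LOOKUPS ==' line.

Apply in order:
  + 73.0.0.0/8 (H3) depth=8
  del 73.0.0.0/8 (clear depth 8)
  + 113.0.0.0/8 (H2) depth=8
  lookup 113.1.44.242: bits 01110001 walk d0:-→d1:-→d2:-→d3:-→d4:-→d5:-→d6:-→d7:-→d8:H2 -> H2
  del 113.0.0.0/8 (clear depth 8)
  + 113.91.49.19/32 (H3) depth=32
  + 73.124.167.240/28 (H1) depth=28
  del 113.91.49.19/32 (clear depth 32)
  + 0.0.0.0/0 (H3) depth=0
  + 113.91.0.0/16 (H1) depth=16
  del 0.0.0.0/0 (clear depth 0)
  lookup 113.91.0.29: bits 011100010101101100 walk d0:-→d1:-→d2:-→d3:-→d4:-→d5:-→d6:-→d7:-→d8:-→d9:-→d10:-→d11:-→d12:-→d13:-→d14:-→d15:-→d16:H1→d17:-→d18:- -> H1
  + 73.124.167.242/31 (H0) depth=31
  lookup 113.91.0.0: bits 011100010101101100 walk d0:-→d1:-→d2:-→d3:-→d4:-→d5:-→d6:-→d7:-→d8:-→d9:-→d10:-→d11:-→d12:-→d13:-→d14:-→d15:-→d16:H1→d17:-→d18:- -> H1
  + 14.230.164.191/32 (H0) depth=32
  lookup 73.124.167.242: bits 0100100101111100101001111111001 walk d0:-→d1:-→d2:-→d3:-→d4:-→d5:-→d6:-→d7:-→d8:-→d9:-→d10:-→d11:-→d12:-→d13:-→d14:-→d15:-→d16:-→d17:-→d18:-→d19:-→d20:-→d21:-→d22:-→d23:-→d24:-→d25:-→d26:-→d27:-→d28:H1→d29:-→d30:-→d31:H0 -> H0
  del 73.124.167.240/28 (clear depth 28)
  del 73.124.167.242/31 (clear depth 31)
  lookup 241.77.199.152: bits ε walk d0:- -> no-route
  + 113.91.49.0/26 (H3) depth=26
  lookup 113.91.49.0: bits 011100010101101100110001000 walk d0:-→d1:-→d2:-→d3:-→d4:-→d5:-→d6:-→d7:-→d8:-→d9:-→d10:-→d11:-→d12:-→d13:-→d14:-→d15:-→d16:H1→d17:-→d18:-→d19:-→d20:-→d21:-→d22:-→d23:-→d24:-→d25:-→d26:H3→d27:- -> H3
  + 44.12.146.82/32 (H3) depth=32
  lookup 44.12.146.82: bits 00101100000011001001001001010010 walk d0:-→d1:-→d2:-→d3:-→d4:-→d5:-→d6:-→d7:-→d8:-→d9:-→d10:-→d11:-→d12:-→d13:-→d14:-→d15:-→d16:-→d17:-→d18:-→d19:-→d20:-→d21:-→d22:-→d23:-→d24:-→d25:-→d26:-→d27:-→d28:-→d29:-→d30:-→d31:-→d32:H3 -> H3
  + 14.224.0.0/12 (H2) depth=12
  + 0.0.0.0/0 (H3) depth=0
  lookup 113.91.0.3: bits 011100010101101100 walk d0:H3→d1:-→d2:-→d3:-→d4:-→d5:-→d6:-→d7:-→d8:-→d9:-→d10:-→d11:-→d12:-→d13:-→d14:-→d15:-→d16:H1→d17:-→d18:- -> H1
  lookup 113.91.0.1: bits 011100010101101100 walk d0:H3→d1:-→d2:-→d3:-→d4:-→d5:-→d6:-→d7:-→d8:-→d9:-→d10:-→d11:-→d12:-→d13:-→d14:-→d15:-→d16:H1→d17:-→d18:- -> H1
  + 14.224.0.0/11 (H1) depth=11
  + 44.12.146.80/28 (H2) depth=28
  lookup 14.224.0.0: bits 0000111011100 walk d0:H3→d1:-→d2:-→d3:-→d4:-→d5:-→d6:-→d7:-→d8:-→d9:-→d10:-→d11:H1→d12:H2→d13:- -> H2
  + 0.0.0.0/0 (H2) depth=0
  + 0.0.0.0/0 (H2) depth=0
  lookup 44.12.146.82: bits 00101100000011001001001001010010 walk d0:H2→d1:-→d2:-→d3:-→d4:-→d5:-→d6:-→d7:-→d8:-→d9:-→d10:-→d11:-→d12:-→d13:-→d14:-→d15:-→d16:-→d17:-→d18:-→d19:-→d20:-→d21:-→d22:-→d23:-→d24:-→d25:-→d26:-→d27:-→d28:H2→d29:-→d30:-→d31:-→d32:H3 -> H3
  + 113.91.48.0/20 (H2) depth=20
  lookup 14.224.8.114: bits 0000111011100 walk d0:H2→d1:-→d2:-→d3:-→d4:-→d5:-→d6:-→d7:-→d8:-→d9:-→d10:-→d11:H1→d12:H2→d13:- -> H2

== LOOKUPS ==
["H2","H1","H1","H0","no-route","H3","H3","H1","H1","H2","H3","H2"]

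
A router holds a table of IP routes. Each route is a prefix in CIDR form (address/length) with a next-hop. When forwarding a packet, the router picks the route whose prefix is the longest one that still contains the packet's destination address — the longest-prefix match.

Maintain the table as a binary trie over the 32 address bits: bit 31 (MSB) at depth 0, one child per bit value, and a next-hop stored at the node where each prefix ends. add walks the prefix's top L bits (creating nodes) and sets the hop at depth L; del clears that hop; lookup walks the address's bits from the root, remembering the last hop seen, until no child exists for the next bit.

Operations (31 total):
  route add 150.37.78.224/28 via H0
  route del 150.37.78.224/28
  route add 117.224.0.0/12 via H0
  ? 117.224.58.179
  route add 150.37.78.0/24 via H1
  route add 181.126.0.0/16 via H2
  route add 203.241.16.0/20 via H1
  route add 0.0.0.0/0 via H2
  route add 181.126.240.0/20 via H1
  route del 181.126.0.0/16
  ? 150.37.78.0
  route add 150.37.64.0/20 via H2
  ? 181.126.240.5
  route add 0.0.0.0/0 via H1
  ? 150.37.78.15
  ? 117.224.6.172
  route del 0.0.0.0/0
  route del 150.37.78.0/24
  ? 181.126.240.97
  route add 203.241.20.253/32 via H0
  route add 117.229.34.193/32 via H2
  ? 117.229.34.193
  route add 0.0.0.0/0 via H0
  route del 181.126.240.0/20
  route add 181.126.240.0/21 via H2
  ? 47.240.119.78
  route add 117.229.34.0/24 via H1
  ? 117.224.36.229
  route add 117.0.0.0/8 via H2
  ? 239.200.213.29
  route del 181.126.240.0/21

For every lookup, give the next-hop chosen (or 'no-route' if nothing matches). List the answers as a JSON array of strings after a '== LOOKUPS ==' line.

Trace:
  + 150.37.78.224/28 (H0) depth=28
  del 150.37.78.224/28 (clear depth 28)
  + 117.224.0.0/12 (H0) depth=12
  Q 117.224.58.179: descend 011101011110 ; hops seen [H0] ; pick H0
  + 150.37.78.0/24 (H1) depth=24
  + 181.126.0.0/16 (H2) depth=16
  + 203.241.16.0/20 (H1) depth=20
  + 0.0.0.0/0 (H2) depth=0
  + 181.126.240.0/20 (H1) depth=20
  del 181.126.0.0/16 (clear depth 16)
  Q 150.37.78.0: descend 100101100010010101001110 ; hops seen [H2,H1] ; pick H1
  + 150.37.64.0/20 (H2) depth=20
  Q 181.126.240.5: descend 10110101011111101111 ; hops seen [H2,H1] ; pick H1
  + 0.0.0.0/0 (H1) depth=0
  Q 150.37.78.15: descend 100101100010010101001110 ; hops seen [H1,H2,H1] ; pick H1
  Q 117.224.6.172: descend 011101011110 ; hops seen [H1,H0] ; pick H0
  del 0.0.0.0/0 (clear depth 0)
  del 150.37.78.0/24 (clear depth 24)
  Q 181.126.240.97: descend 10110101011111101111 ; hops seen [H1] ; pick H1
  + 203.241.20.253/32 (H0) depth=32
  + 117.229.34.193/32 (H2) depth=32
  Q 117.229.34.193: descend 01110101111001010010001011000001 ; hops seen [H0,H2] ; pick H2
  + 0.0.0.0/0 (H0) depth=0
  del 181.126.240.0/20 (clear depth 20)
  + 181.126.240.0/21 (H2) depth=21
  Q 47.240.119.78: descend 0 ; hops seen [H0] ; pick H0
  + 117.229.34.0/24 (H1) depth=24
  Q 117.224.36.229: descend 0111010111100 ; hops seen [H0,H0] ; pick H0
  + 117.0.0.0/8 (H2) depth=8
  Q 239.200.213.29: descend 11 ; hops seen [H0] ; pick H0
  del 181.126.240.0/21 (clear depth 21)

== LOOKUPS ==
["H0","H1","H1","H1","H0","H1","H2","H0","H0","H0"]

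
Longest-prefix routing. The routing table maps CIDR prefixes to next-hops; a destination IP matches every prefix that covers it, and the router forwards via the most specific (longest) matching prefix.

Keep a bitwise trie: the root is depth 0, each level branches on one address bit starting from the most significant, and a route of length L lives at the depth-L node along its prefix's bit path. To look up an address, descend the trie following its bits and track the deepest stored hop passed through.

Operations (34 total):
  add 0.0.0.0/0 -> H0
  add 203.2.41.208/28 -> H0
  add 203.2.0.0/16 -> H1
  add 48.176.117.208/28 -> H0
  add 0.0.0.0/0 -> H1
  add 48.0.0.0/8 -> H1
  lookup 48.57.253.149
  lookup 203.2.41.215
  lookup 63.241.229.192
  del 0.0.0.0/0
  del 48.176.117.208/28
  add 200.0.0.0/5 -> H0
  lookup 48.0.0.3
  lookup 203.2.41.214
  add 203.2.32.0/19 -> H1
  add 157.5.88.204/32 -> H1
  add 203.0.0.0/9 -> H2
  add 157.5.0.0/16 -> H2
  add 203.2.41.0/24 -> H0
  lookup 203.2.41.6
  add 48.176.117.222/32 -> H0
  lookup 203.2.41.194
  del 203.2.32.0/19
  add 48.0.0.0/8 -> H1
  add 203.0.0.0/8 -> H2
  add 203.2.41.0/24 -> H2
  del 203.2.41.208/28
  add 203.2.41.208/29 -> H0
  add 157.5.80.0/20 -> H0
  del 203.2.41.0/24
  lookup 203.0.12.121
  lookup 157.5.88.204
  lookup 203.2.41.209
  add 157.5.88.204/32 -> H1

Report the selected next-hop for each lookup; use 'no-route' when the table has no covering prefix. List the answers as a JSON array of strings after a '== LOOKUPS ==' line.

Apply in order:
  add 0.0.0.0/0 -> H0 at depth 0
  add 203.2.41.208/28 -> H0 at depth 28
  add 203.2.0.0/16 -> H1 at depth 16
  add 48.176.117.208/28 -> H0 at depth 28
  add 0.0.0.0/0 -> H1 at depth 0
  add 48.0.0.0/8 -> H1 at depth 8
  lookup 48.57.253.149: bits 00110000 walk d0:H1→d1:-→d2:-→d3:-→d4:-→d5:-→d6:-→d7:-→d8:H1 -> H1
  lookup 203.2.41.215: bits 1100101100000010001010011101 walk d0:H1→d1:-→d2:-→d3:-→d4:-→d5:-→d6:-→d7:-→d8:-→d9:-→d10:-→d11:-→d12:-→d13:-→d14:-→d15:-→d16:H1→d17:-→d18:-→d19:-→d20:-→d21:-→d22:-→d23:-→d24:-→d25:-→d26:-→d27:-→d28:H0 -> H0
  lookup 63.241.229.192: bits 0011 walk d0:H1→d1:-→d2:-→d3:-→d4:- -> H1
  del 0.0.0.0/0 (clear depth 0)
  del 48.176.117.208/28 (clear depth 28)
  add 200.0.0.0/5 -> H0 at depth 5
  lookup 48.0.0.3: bits 00110000 walk d0:-→d1:-→d2:-→d3:-→d4:-→d5:-→d6:-→d7:-→d8:H1 -> H1
  lookup 203.2.41.214: bits 1100101100000010001010011101 walk d0:-→d1:-→d2:-→d3:-→d4:-→d5:H0→d6:-→d7:-→d8:-→d9:-→d10:-→d11:-→d12:-→d13:-→d14:-→d15:-→d16:H1→d17:-→d18:-→d19:-→d20:-→d21:-→d22:-→d23:-→d24:-→d25:-→d26:-→d27:-→d28:H0 -> H0
  add 203.2.32.0/19 -> H1 at depth 19
  add 157.5.88.204/32 -> H1 at depth 32
  add 203.0.0.0/9 -> H2 at depth 9
  add 157.5.0.0/16 -> H2 at depth 16
  add 203.2.41.0/24 -> H0 at depth 24
  lookup 203.2.41.6: bits 110010110000001000101001 walk d0:-→d1:-→d2:-→d3:-→d4:-→d5:H0→d6:-→d7:-→d8:-→d9:H2→d10:-→d11:-→d12:-→d13:-→d14:-→d15:-→d16:H1→d17:-→d18:-→d19:H1→d20:-→d21:-→d22:-→d23:-→d24:H0 -> H0
  add 48.176.117.222/32 -> H0 at depth 32
  lookup 203.2.41.194: bits 110010110000001000101001110 walk d0:-→d1:-→d2:-→d3:-→d4:-→d5:H0→d6:-→d7:-→d8:-→d9:H2→d10:-→d11:-→d12:-→d13:-→d14:-→d15:-→d16:H1→d17:-→d18:-→d19:H1→d20:-→d21:-→d22:-→d23:-→d24:H0→d25:-→d26:-→d27:- -> H0
  del 203.2.32.0/19 (clear depth 19)
  add 48.0.0.0/8 -> H1 at depth 8
  add 203.0.0.0/8 -> H2 at depth 8
  add 203.2.41.0/24 -> H2 at depth 24
  del 203.2.41.208/28 (clear depth 28)
  add 203.2.41.208/29 -> H0 at depth 29
  add 157.5.80.0/20 -> H0 at depth 20
  del 203.2.41.0/24 (clear depth 24)
  lookup 203.0.12.121: bits 11001011000000 walk d0:-→d1:-→d2:-→d3:-→d4:-→d5:H0→d6:-→d7:-→d8:H2→d9:H2→d10:-→d11:-→d12:-→d13:-→d14:- -> H2
  lookup 157.5.88.204: bits 10011101000001010101100011001100 walk d0:-→d1:-→d2:-→d3:-→d4:-→d5:-→d6:-→d7:-→d8:-→d9:-→d10:-→d11:-→d12:-→d13:-→d14:-→d15:-→d16:H2→d17:-→d18:-→d19:-→d20:H0→d21:-→d22:-→d23:-→d24:-→d25:-→d26:-→d27:-→d28:-→d29:-→d30:-→d31:-→d32:H1 -> H1
  lookup 203.2.41.209: bits 11001011000000100010100111010 walk d0:-→d1:-→d2:-→d3:-→d4:-→d5:H0→d6:-→d7:-→d8:H2→d9:H2→d10:-→d11:-→d12:-→d13:-→d14:-→d15:-→d16:H1→d17:-→d18:-→d19:-→d20:-→d21:-→d22:-→d23:-→d24:-→d25:-→d26:-→d27:-→d28:-→d29:H0 -> H0
  add 157.5.88.204/32 -> H1 at depth 32

== LOOKUPS ==
["H1","H0","H1","H1","H0","H0","H0","H2","H1","H0"]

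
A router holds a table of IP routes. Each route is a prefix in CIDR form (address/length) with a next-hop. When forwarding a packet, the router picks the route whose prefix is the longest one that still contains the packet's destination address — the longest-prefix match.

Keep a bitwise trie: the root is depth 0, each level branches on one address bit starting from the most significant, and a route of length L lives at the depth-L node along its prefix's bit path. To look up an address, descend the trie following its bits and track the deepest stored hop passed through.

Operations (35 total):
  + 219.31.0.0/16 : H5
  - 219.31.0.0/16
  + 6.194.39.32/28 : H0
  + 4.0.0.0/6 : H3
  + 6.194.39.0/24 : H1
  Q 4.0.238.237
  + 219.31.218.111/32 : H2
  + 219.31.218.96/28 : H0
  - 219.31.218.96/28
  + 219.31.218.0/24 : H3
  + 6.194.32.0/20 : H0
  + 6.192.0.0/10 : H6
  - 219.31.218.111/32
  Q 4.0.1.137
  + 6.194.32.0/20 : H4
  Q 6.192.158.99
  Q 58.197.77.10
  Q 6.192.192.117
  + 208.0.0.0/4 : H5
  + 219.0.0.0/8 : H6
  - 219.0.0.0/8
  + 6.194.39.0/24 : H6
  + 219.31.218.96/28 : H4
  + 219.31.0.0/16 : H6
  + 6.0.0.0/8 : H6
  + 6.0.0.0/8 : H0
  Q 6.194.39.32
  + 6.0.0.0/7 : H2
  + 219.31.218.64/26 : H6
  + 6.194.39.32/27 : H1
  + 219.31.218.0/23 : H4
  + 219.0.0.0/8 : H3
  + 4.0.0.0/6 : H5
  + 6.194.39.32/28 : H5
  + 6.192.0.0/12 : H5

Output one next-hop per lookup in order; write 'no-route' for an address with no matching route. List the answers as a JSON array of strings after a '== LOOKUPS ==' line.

Process each operation:
  + 219.31.0.0/16 (H5) depth=16
  - 219.31.0.0/16 clear@16
  + 6.194.39.32/28 (H0) depth=28
  + 4.0.0.0/6 (H3) depth=6
  + 6.194.39.0/24 (H1) depth=24
  lookup 4.0.238.237: bits 000001 walk d0:-→d1:-→d2:-→d3:-→d4:-→d5:-→d6:H3 -> H3
  + 219.31.218.111/32 (H2) depth=32
  + 219.31.218.96/28 (H0) depth=28
  - 219.31.218.96/28 clear@28
  + 219.31.218.0/24 (H3) depth=24
  + 6.194.32.0/20 (H0) depth=20
  + 6.192.0.0/10 (H6) depth=10
  - 219.31.218.111/32 clear@32
  lookup 4.0.1.137: bits 000001 walk d0:-→d1:-→d2:-→d3:-→d4:-→d5:-→d6:H3 -> H3
  + 6.194.32.0/20 (H4) depth=20
  lookup 6.192.158.99: bits 00000110110000 walk d0:-→d1:-→d2:-→d3:-→d4:-→d5:-→d6:H3→d7:-→d8:-→d9:-→d10:H6→d11:-→d12:-→d13:-→d14:- -> H6
  lookup 58.197.77.10: bits 00 walk d0:-→d1:-→d2:- -> no-route
  lookup 6.192.192.117: bits 00000110110000 walk d0:-→d1:-→d2:-→d3:-→d4:-→d5:-→d6:H3→d7:-→d8:-→d9:-→d10:H6→d11:-→d12:-→d13:-→d14:- -> H6
  + 208.0.0.0/4 (H5) depth=4
  + 219.0.0.0/8 (H6) depth=8
  - 219.0.0.0/8 clear@8
  + 6.194.39.0/24 (H6) depth=24
  + 219.31.218.96/28 (H4) depth=28
  + 219.31.0.0/16 (H6) depth=16
  + 6.0.0.0/8 (H6) depth=8
  + 6.0.0.0/8 (H0) depth=8
  lookup 6.194.39.32: bits 0000011011000010001001110010 walk d0:-→d1:-→d2:-→d3:-→d4:-→d5:-→d6:H3→d7:-→d8:H0→d9:-→d10:H6→d11:-→d12:-→d13:-→d14:-→d15:-→d16:-→d17:-→d18:-→d19:-→d20:H4→d21:-→d22:-→d23:-→d24:H6→d25:-→d26:-→d27:-→d28:H0 -> H0
  + 6.0.0.0/7 (H2) depth=7
  + 219.31.218.64/26 (H6) depth=26
  + 6.194.39.32/27 (H1) depth=27
  + 219.31.218.0/23 (H4) depth=23
  + 219.0.0.0/8 (H3) depth=8
  + 4.0.0.0/6 (H5) depth=6
  + 6.194.39.32/28 (H5) depth=28
  + 6.192.0.0/12 (H5) depth=12

== LOOKUPS ==
["H3","H3","H6","no-route","H6","H0"]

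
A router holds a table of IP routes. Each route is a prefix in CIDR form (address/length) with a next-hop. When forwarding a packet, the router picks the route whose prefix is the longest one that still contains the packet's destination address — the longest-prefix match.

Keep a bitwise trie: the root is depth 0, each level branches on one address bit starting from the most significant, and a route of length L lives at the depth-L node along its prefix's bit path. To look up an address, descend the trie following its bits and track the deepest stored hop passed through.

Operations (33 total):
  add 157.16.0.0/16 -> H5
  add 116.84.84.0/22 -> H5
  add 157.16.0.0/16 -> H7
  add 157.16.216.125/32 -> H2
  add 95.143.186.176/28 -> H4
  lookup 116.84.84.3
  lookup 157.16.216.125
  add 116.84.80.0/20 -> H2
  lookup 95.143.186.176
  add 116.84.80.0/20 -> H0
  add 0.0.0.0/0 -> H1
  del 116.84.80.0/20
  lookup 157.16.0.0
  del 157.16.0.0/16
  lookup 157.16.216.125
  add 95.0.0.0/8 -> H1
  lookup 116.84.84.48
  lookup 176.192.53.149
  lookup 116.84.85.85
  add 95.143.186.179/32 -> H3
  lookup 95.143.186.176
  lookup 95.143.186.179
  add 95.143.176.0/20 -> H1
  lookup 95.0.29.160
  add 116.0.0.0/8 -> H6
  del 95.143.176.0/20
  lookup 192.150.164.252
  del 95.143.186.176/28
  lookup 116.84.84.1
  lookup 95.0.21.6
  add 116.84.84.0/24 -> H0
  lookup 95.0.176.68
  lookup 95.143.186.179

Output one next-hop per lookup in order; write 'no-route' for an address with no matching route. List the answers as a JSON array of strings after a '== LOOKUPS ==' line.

Process each operation:
  add 157.16.0.0/16 -> H5 at depth 16
  add 116.84.84.0/22 -> H5 at depth 22
  add 157.16.0.0/16 -> H7 at depth 16
  add 157.16.216.125/32 -> H2 at depth 32
  add 95.143.186.176/28 -> H4 at depth 28
  lookup 116.84.84.3: bits 0111010001010100010101 walk d0:-→d1:-→d2:-→d3:-→d4:-→d5:-→d6:-→d7:-→d8:-→d9:-→d10:-→d11:-→d12:-→d13:-→d14:-→d15:-→d16:-→d17:-→d18:-→d19:-→d20:-→d21:-→d22:H5 -> H5
  lookup 157.16.216.125: bits 10011101000100001101100001111101 walk d0:-→d1:-→d2:-→d3:-→d4:-→d5:-→d6:-→d7:-→d8:-→d9:-→d10:-→d11:-→d12:-→d13:-→d14:-→d15:-→d16:H7→d17:-→d18:-→d19:-→d20:-→d21:-→d22:-→d23:-→d24:-→d25:-→d26:-→d27:-→d28:-→d29:-→d30:-→d31:-→d32:H2 -> H2
  add 116.84.80.0/20 -> H2 at depth 20
  lookup 95.143.186.176: bits 0101111110001111101110101011 walk d0:-→d1:-→d2:-→d3:-→d4:-→d5:-→d6:-→d7:-→d8:-→d9:-→d10:-→d11:-→d12:-→d13:-→d14:-→d15:-→d16:-→d17:-→d18:-→d19:-→d20:-→d21:-→d22:-→d23:-→d24:-→d25:-→d26:-→d27:-→d28:H4 -> H4
  add 116.84.80.0/20 -> H0 at depth 20
  add 0.0.0.0/0 -> H1 at depth 0
  del 116.84.80.0/20 (clear depth 20)
  lookup 157.16.0.0: bits 1001110100010000 walk d0:H1→d1:-→d2:-→d3:-→d4:-→d5:-→d6:-→d7:-→d8:-→d9:-→d10:-→d11:-→d12:-→d13:-→d14:-→d15:-→d16:H7 -> H7
  del 157.16.0.0/16 (clear depth 16)
  lookup 157.16.216.125: bits 10011101000100001101100001111101 walk d0:H1→d1:-→d2:-→d3:-→d4:-→d5:-→d6:-→d7:-→d8:-→d9:-→d10:-→d11:-→d12:-→d13:-→d14:-→d15:-→d16:-→d17:-→d18:-→d19:-→d20:-→d21:-→d22:-→d23:-→d24:-→d25:-→d26:-→d27:-→d28:-→d29:-→d30:-→d31:-→d32:H2 -> H2
  add 95.0.0.0/8 -> H1 at depth 8
  lookup 116.84.84.48: bits 0111010001010100010101 walk d0:H1→d1:-→d2:-→d3:-→d4:-→d5:-→d6:-→d7:-→d8:-→d9:-→d10:-→d11:-→d12:-→d13:-→d14:-→d15:-→d16:-→d17:-→d18:-→d19:-→d20:-→d21:-→d22:H5 -> H5
  lookup 176.192.53.149: bits 10 walk d0:H1→d1:-→d2:- -> H1
  lookup 116.84.85.85: bits 0111010001010100010101 walk d0:H1→d1:-→d2:-→d3:-→d4:-→d5:-→d6:-→d7:-→d8:-→d9:-→d10:-→d11:-→d12:-→d13:-→d14:-→d15:-→d16:-→d17:-→d18:-→d19:-→d20:-→d21:-→d22:H5 -> H5
  add 95.143.186.179/32 -> H3 at depth 32
  lookup 95.143.186.176: bits 010111111000111110111010101100 walk d0:H1→d1:-→d2:-→d3:-→d4:-→d5:-→d6:-→d7:-→d8:H1→d9:-→d10:-→d11:-→d12:-→d13:-→d14:-→d15:-→d16:-→d17:-→d18:-→d19:-→d20:-→d21:-→d22:-→d23:-→d24:-→d25:-→d26:-→d27:-→d28:H4→d29:-→d30:- -> H4
  lookup 95.143.186.179: bits 01011111100011111011101010110011 walk d0:H1→d1:-→d2:-→d3:-→d4:-→d5:-→d6:-→d7:-→d8:H1→d9:-→d10:-→d11:-→d12:-→d13:-→d14:-→d15:-→d16:-→d17:-→d18:-→d19:-→d20:-→d21:-→d22:-→d23:-→d24:-→d25:-→d26:-→d27:-→d28:H4→d29:-→d30:-→d31:-→d32:H3 -> H3
  add 95.143.176.0/20 -> H1 at depth 20
  lookup 95.0.29.160: bits 01011111 walk d0:H1→d1:-→d2:-→d3:-→d4:-→d5:-→d6:-→d7:-→d8:H1 -> H1
  add 116.0.0.0/8 -> H6 at depth 8
  del 95.143.176.0/20 (clear depth 20)
  lookup 192.150.164.252: bits 1 walk d0:H1→d1:- -> H1
  del 95.143.186.176/28 (clear depth 28)
  lookup 116.84.84.1: bits 0111010001010100010101 walk d0:H1→d1:-→d2:-→d3:-→d4:-→d5:-→d6:-→d7:-→d8:H6→d9:-→d10:-→d11:-→d12:-→d13:-→d14:-→d15:-→d16:-→d17:-→d18:-→d19:-→d20:-→d21:-→d22:H5 -> H5
  lookup 95.0.21.6: bits 01011111 walk d0:H1→d1:-→d2:-→d3:-→d4:-→d5:-→d6:-→d7:-→d8:H1 -> H1
  add 116.84.84.0/24 -> H0 at depth 24
  lookup 95.0.176.68: bits 01011111 walk d0:H1→d1:-→d2:-→d3:-→d4:-→d5:-→d6:-→d7:-→d8:H1 -> H1
  lookup 95.143.186.179: bits 01011111100011111011101010110011 walk d0:H1→d1:-→d2:-→d3:-→d4:-→d5:-→d6:-→d7:-→d8:H1→d9:-→d10:-→d11:-→d12:-→d13:-→d14:-→d15:-→d16:-→d17:-→d18:-→d19:-→d20:-→d21:-→d22:-→d23:-→d24:-→d25:-→d26:-→d27:-→d28:-→d29:-→d30:-→d31:-→d32:H3 -> H3

== LOOKUPS ==
["H5","H2","H4","H7","H2","H5","H1","H5","H4","H3","H1","H1","H5","H1","H1","H3"]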